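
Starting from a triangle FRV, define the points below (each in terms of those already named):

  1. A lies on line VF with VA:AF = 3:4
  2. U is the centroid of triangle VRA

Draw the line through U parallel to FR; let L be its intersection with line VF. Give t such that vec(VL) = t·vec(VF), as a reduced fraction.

Set F = (0, 0), R = (1, 0), V = (0, 1); any affine frame gives the same invariant.
1. A lies on line VF with VA:AF = 3:4 ⇒ A = (0, 4/7)
2. U is the centroid of triangle VRA ⇒ U = (1/3, 11/21)
through U parallel to FR: direction (1, 0); meets VF at L = (0, 11/21)
L = V + t·(F−V) with t = 10/21

t = 10/21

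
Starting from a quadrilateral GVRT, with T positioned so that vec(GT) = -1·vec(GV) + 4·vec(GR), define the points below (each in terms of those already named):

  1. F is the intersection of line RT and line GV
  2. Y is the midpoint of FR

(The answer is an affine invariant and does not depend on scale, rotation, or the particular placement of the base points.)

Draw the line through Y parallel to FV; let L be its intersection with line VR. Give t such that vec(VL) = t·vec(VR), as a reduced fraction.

Assign G = (0, 0), V = (1, 0), R = (0, 1), T = (-1, 4) — the answer is frame-independent, so this choice is without loss of generality.
1. F is the intersection of line RT and line GV ⇒ F = (1/3, 0)
2. Y is the midpoint of FR ⇒ Y = (1/6, 1/2)
through Y parallel to FV: direction (2/3, 0); meets VR at L = (1/2, 1/2)
L = V + t·(R−V) with t = 1/2

t = 1/2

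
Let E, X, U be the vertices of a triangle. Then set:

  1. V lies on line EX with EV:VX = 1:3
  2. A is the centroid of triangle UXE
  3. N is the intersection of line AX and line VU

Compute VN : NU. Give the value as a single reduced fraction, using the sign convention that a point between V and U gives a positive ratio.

Assign E = (0, 0), X = (1, 0), U = (0, 1) — the answer is frame-independent, so this choice is without loss of generality.
1. V lies on line EX with EV:VX = 1:3 ⇒ V = (1/4, 0)
2. A is the centroid of triangle UXE ⇒ A = (1/3, 1/3)
3. N is the intersection of line AX and line VU ⇒ N = (1/7, 3/7)
N = V + t·(U−V) with t = 3/7, so VN:NU = t:(1−t) = 3/7:4/7

VN:NU = 3/4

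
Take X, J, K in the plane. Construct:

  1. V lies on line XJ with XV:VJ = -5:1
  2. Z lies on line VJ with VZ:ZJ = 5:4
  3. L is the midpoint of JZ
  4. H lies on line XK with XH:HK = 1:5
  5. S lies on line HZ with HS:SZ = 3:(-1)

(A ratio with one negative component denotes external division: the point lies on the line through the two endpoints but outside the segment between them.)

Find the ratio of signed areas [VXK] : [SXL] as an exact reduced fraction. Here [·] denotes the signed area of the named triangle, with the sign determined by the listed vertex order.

Assign X = (0, 0), J = (1, 0), K = (0, 1) — the answer is frame-independent, so this choice is without loss of generality.
1. V lies on line XJ with XV:VJ = -5:1 ⇒ V = (5/4, 0)
2. Z lies on line VJ with VZ:ZJ = 5:4 ⇒ Z = (10/9, 0)
3. L is the midpoint of JZ ⇒ L = (19/18, 0)
4. H lies on line XK with XH:HK = 1:5 ⇒ H = (0, 1/6)
5. S lies on line HZ with HS:SZ = 3:(-1) ⇒ S = (5/3, -1/12)
2·[VXK] = -5/4, 2·[SXL] = -19/216
[VXK]:[SXL] = -5/4:-19/216 = 270/19

[VXK]:[SXL] = 270/19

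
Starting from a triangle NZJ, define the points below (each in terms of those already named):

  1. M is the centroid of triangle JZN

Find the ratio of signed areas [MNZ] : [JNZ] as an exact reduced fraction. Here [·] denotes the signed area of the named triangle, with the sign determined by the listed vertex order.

[MNZ]:[JNZ] = 1/3

Assign N = (0, 0), Z = (1, 0), J = (0, 1) — the answer is frame-independent, so this choice is without loss of generality.
1. M is the centroid of triangle JZN ⇒ M = (1/3, 1/3)
2·[MNZ] = 1/3, 2·[JNZ] = 1
[MNZ]:[JNZ] = 1/3:1 = 1/3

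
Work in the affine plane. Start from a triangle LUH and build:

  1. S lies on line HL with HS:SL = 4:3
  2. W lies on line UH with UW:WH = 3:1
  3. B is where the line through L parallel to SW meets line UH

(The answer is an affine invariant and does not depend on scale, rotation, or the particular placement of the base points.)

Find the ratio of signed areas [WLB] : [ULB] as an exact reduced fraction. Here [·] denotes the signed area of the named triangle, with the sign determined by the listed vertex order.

Choose coordinates L = (0, 0), U = (1, 0), H = (0, 1).
1. S lies on line HL with HS:SL = 4:3 ⇒ S = (0, 3/7)
2. W lies on line UH with UW:WH = 3:1 ⇒ W = (1/4, 3/4)
3. B is where the line through L parallel to SW meets line UH ⇒ B = (7/16, 9/16)
2·[WLB] = 3/16, 2·[ULB] = -9/16
[WLB]:[ULB] = 3/16:-9/16 = -1/3

[WLB]:[ULB] = -1/3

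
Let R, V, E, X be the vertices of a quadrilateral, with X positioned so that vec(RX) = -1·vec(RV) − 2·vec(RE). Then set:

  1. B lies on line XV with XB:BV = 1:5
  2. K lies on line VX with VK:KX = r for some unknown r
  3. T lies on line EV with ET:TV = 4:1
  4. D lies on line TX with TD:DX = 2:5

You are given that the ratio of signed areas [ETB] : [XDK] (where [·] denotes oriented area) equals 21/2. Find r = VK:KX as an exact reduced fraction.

r = 5/4

Choose coordinates R = (0, 0), V = (1, 0), E = (0, 1), X = (-1, -2).
1. B lies on line XV with XB:BV = 1:5 ⇒ B = (-2/3, -5/3)
2. With VK:KX = r, write λ = r/(r+1) so K = V + λ·(X−V); K is affine-linear in λ
3. T lies on line EV with ET:TV = 4:1 ⇒ T = (4/5, 1/5)
4. D lies on line TX with TD:DX = 2:5 ⇒ D = (2/7, -3/7)
Every point depending on K is an affine combination of K and λ-independent points, so each such coordinate is linear in λ; the λ² term in each signed area is a multiple of (X−V)×(X−V) = 0, so 2·[ETB] and 2·[XDK] are each linear in λ. Evaluating at λ=0 and λ=1:
  2·[ETB] = -8/3,   2·[XDK] = 4/7·λ − 4/7
So [ETB]:[XDK] = (-8/3) / (4/7·λ − 4/7). Setting this equal to 21/2:
  -8/3 = 21/2·(4/7·λ − 4/7)  ⇒  λ = 5/9
Then r = λ/(1−λ) = (5/9)/(4/9) = 5/4. Check: with r = 5/4, K = (-1/9, -10/9) and [ETB]:[XDK] = 21/2 as required.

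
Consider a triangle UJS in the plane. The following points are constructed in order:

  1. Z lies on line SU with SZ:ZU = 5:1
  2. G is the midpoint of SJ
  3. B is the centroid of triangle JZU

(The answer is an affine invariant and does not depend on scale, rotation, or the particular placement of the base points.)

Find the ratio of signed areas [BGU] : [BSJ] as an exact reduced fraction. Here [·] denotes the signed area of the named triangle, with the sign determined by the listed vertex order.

[BGU]:[BSJ] = -5/22

Choose coordinates U = (0, 0), J = (1, 0), S = (0, 1).
1. Z lies on line SU with SZ:ZU = 5:1 ⇒ Z = (0, 1/6)
2. G is the midpoint of SJ ⇒ G = (1/2, 1/2)
3. B is the centroid of triangle JZU ⇒ B = (1/3, 1/18)
2·[BGU] = 5/36, 2·[BSJ] = -11/18
[BGU]:[BSJ] = 5/36:-11/18 = -5/22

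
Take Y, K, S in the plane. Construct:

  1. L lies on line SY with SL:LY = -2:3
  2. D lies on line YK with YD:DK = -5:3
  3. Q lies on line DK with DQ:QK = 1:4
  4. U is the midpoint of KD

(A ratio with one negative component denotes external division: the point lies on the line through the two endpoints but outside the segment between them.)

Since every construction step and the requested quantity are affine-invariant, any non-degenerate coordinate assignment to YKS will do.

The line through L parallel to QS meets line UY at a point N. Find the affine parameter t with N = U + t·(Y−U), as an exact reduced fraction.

t = -97/35

Set Y = (0, 0), K = (1, 0), S = (0, 1); any affine frame gives the same invariant.
1. L lies on line SY with SL:LY = -2:3 ⇒ L = (0, 3)
2. D lies on line YK with YD:DK = -5:3 ⇒ D = (5/2, 0)
3. Q lies on line DK with DQ:QK = 1:4 ⇒ Q = (11/5, 0)
4. U is the midpoint of KD ⇒ U = (7/4, 0)
through L parallel to QS: direction (-11/5, 1); meets UY at N = (33/5, 0)
N = U + t·(Y−U) with t = -97/35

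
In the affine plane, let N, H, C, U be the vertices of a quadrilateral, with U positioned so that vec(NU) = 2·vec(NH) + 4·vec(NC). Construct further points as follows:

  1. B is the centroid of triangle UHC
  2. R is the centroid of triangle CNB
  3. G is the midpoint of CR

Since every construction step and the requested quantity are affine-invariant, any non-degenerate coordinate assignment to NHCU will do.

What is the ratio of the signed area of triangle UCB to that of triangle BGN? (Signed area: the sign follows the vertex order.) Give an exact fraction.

[UCB]:[BGN] = 5/2

Work in coordinates with N = (0, 0), H = (1, 0), C = (0, 1), U = (2, 4).
1. B is the centroid of triangle UHC ⇒ B = (1, 5/3)
2. R is the centroid of triangle CNB ⇒ R = (1/3, 8/9)
3. G is the midpoint of CR ⇒ G = (1/6, 17/18)
2·[UCB] = 5/3, 2·[BGN] = 2/3
[UCB]:[BGN] = 5/3:2/3 = 5/2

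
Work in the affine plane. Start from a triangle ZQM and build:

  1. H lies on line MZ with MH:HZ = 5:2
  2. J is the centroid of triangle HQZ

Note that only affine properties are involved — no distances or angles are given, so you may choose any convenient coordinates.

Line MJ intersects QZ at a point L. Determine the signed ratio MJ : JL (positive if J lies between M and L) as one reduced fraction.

Choose coordinates Z = (0, 0), Q = (1, 0), M = (0, 1).
1. H lies on line MZ with MH:HZ = 5:2 ⇒ H = (0, 2/7)
2. J is the centroid of triangle HQZ ⇒ J = (1/3, 2/21)
line MJ meets QZ at L = (7/19, 0)
J = M + t·(L−M) with t = 19/21, so MJ:JL = 19/21:2/21

MJ:JL = 19/2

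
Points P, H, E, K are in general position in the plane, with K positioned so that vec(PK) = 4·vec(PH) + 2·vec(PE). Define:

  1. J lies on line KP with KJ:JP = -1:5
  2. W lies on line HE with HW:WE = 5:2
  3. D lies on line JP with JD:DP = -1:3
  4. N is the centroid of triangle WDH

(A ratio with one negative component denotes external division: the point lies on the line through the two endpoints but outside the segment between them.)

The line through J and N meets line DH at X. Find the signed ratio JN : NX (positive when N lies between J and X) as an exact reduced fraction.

JN:NX = -20/41

Set P = (0, 0), H = (1, 0), E = (0, 1), K = (4, 2); any affine frame gives the same invariant.
1. J lies on line KP with KJ:JP = -1:5 ⇒ J = (5, 5/2)
2. W lies on line HE with HW:WE = 5:2 ⇒ W = (2/7, 5/7)
3. D lies on line JP with JD:DP = -1:3 ⇒ D = (15/2, 15/4)
4. N is the centroid of triangle WDH ⇒ N = (41/14, 125/84)
line JN meets DH at X = (287/40, 57/16)
N = J + t·(X−J) with t = -20/21, so JN:NX = -20/21:41/21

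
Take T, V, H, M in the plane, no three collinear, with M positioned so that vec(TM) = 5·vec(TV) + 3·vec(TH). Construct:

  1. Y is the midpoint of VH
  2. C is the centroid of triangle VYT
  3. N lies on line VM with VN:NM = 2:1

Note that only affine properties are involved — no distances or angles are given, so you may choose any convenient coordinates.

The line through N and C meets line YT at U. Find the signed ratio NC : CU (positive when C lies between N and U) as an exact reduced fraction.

NC:CU = 4

Choose coordinates T = (0, 0), V = (1, 0), H = (0, 1), M = (5, 3).
1. Y is the midpoint of VH ⇒ Y = (1/2, 1/2)
2. C is the centroid of triangle VYT ⇒ C = (1/2, 1/6)
3. N lies on line VM with VN:NM = 2:1 ⇒ N = (11/3, 2)
line NC meets YT at U = (-7/24, -7/24)
C = N + t·(U−N) with t = 4/5, so NC:CU = 4/5:1/5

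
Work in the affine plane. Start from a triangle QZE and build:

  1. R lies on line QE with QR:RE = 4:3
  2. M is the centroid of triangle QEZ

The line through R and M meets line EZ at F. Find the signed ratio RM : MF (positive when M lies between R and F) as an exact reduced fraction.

Set Q = (0, 0), Z = (1, 0), E = (0, 1); any affine frame gives the same invariant.
1. R lies on line QE with QR:RE = 4:3 ⇒ R = (0, 4/7)
2. M is the centroid of triangle QEZ ⇒ M = (1/3, 1/3)
line RM meets EZ at F = (3/2, -1/2)
M = R + t·(F−R) with t = 2/9, so RM:MF = 2/9:7/9

RM:MF = 2/7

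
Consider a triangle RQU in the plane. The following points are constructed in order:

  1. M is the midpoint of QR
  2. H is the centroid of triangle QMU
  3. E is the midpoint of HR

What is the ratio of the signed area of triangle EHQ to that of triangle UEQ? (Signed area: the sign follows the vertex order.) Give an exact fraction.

[EHQ]:[UEQ] = -2/7

Set R = (0, 0), Q = (1, 0), U = (0, 1); any affine frame gives the same invariant.
1. M is the midpoint of QR ⇒ M = (1/2, 0)
2. H is the centroid of triangle QMU ⇒ H = (1/2, 1/3)
3. E is the midpoint of HR ⇒ E = (1/4, 1/6)
2·[EHQ] = -1/6, 2·[UEQ] = 7/12
[EHQ]:[UEQ] = -1/6:7/12 = -2/7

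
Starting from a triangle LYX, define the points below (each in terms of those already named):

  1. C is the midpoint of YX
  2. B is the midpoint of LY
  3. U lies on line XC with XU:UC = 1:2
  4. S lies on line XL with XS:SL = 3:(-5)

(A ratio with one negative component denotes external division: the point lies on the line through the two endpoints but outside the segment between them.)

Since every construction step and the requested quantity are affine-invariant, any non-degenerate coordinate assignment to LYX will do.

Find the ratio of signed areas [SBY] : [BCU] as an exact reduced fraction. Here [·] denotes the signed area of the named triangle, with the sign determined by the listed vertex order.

Set L = (0, 0), Y = (1, 0), X = (0, 1); any affine frame gives the same invariant.
1. C is the midpoint of YX ⇒ C = (1/2, 1/2)
2. B is the midpoint of LY ⇒ B = (1/2, 0)
3. U lies on line XC with XU:UC = 1:2 ⇒ U = (1/6, 5/6)
4. S lies on line XL with XS:SL = 3:(-5) ⇒ S = (0, 5/2)
2·[SBY] = 5/4, 2·[BCU] = 1/6
[SBY]:[BCU] = 5/4:1/6 = 15/2

[SBY]:[BCU] = 15/2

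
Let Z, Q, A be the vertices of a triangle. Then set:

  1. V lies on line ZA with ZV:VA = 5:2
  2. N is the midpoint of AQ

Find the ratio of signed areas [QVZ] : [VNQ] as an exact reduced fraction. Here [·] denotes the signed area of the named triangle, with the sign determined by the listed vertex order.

[QVZ]:[VNQ] = -5

Work in coordinates with Z = (0, 0), Q = (1, 0), A = (0, 1).
1. V lies on line ZA with ZV:VA = 5:2 ⇒ V = (0, 5/7)
2. N is the midpoint of AQ ⇒ N = (1/2, 1/2)
2·[QVZ] = 5/7, 2·[VNQ] = -1/7
[QVZ]:[VNQ] = 5/7:-1/7 = -5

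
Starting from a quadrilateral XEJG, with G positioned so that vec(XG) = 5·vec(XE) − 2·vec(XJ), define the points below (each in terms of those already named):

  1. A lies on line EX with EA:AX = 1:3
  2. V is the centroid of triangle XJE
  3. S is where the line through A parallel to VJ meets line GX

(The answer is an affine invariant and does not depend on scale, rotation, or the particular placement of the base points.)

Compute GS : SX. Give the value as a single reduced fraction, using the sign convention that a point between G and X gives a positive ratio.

GS:SX = 13/3

Set X = (0, 0), E = (1, 0), J = (0, 1), G = (5, -2); any affine frame gives the same invariant.
1. A lies on line EX with EA:AX = 1:3 ⇒ A = (3/4, 0)
2. V is the centroid of triangle XJE ⇒ V = (1/3, 1/3)
3. S is where the line through A parallel to VJ meets line GX ⇒ S = (15/16, -3/8)
S = G + t·(X−G) with t = 13/16, so GS:SX = t:(1−t) = 13/16:3/16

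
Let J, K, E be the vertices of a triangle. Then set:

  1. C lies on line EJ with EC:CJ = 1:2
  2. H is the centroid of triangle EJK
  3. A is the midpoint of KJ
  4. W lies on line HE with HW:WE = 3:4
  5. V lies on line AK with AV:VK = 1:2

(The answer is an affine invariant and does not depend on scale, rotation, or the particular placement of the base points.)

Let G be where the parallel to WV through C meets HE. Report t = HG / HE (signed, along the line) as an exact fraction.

t = -3/7

Work in coordinates with J = (0, 0), K = (1, 0), E = (0, 1).
1. C lies on line EJ with EC:CJ = 1:2 ⇒ C = (0, 2/3)
2. H is the centroid of triangle EJK ⇒ H = (1/3, 1/3)
3. A is the midpoint of KJ ⇒ A = (1/2, 0)
4. W lies on line HE with HW:WE = 3:4 ⇒ W = (4/21, 13/21)
5. V lies on line AK with AV:VK = 1:2 ⇒ V = (2/3, 0)
through C parallel to WV: direction (10/21, -13/21); meets HE at G = (10/21, 1/21)
G = H + t·(E−H) with t = -3/7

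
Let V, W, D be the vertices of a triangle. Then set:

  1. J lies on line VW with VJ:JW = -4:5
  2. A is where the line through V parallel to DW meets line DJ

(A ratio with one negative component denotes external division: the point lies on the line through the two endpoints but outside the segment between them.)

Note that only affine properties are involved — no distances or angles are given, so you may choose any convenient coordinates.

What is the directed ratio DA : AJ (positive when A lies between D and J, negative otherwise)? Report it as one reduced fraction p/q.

Assign V = (0, 0), W = (1, 0), D = (0, 1) — the answer is frame-independent, so this choice is without loss of generality.
1. J lies on line VW with VJ:JW = -4:5 ⇒ J = (-4, 0)
2. A is where the line through V parallel to DW meets line DJ ⇒ A = (-4/5, 4/5)
A = D + t·(J−D) with t = 1/5, so DA:AJ = t:(1−t) = 1/5:4/5

DA:AJ = 1/4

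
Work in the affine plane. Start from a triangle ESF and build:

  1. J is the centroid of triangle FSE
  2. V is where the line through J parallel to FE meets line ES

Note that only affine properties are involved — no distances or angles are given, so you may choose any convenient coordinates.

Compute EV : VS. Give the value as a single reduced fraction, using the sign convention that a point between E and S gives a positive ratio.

EV:VS = 1/2

Set E = (0, 0), S = (1, 0), F = (0, 1); any affine frame gives the same invariant.
1. J is the centroid of triangle FSE ⇒ J = (1/3, 1/3)
2. V is where the line through J parallel to FE meets line ES ⇒ V = (1/3, 0)
V = E + t·(S−E) with t = 1/3, so EV:VS = t:(1−t) = 1/3:2/3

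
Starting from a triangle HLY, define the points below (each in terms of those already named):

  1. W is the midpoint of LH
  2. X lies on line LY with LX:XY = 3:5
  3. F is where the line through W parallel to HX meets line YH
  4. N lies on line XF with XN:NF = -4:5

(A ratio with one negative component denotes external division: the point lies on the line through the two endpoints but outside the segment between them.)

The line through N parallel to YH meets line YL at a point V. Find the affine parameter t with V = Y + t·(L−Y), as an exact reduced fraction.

t = 25/8

Work in coordinates with H = (0, 0), L = (1, 0), Y = (0, 1).
1. W is the midpoint of LH ⇒ W = (1/2, 0)
2. X lies on line LY with LX:XY = 3:5 ⇒ X = (5/8, 3/8)
3. F is where the line through W parallel to HX meets line YH ⇒ F = (0, -3/10)
4. N lies on line XF with XN:NF = -4:5 ⇒ N = (25/8, 123/40)
through N parallel to YH: direction (0, -1); meets YL at V = (25/8, -17/8)
V = Y + t·(L−Y) with t = 25/8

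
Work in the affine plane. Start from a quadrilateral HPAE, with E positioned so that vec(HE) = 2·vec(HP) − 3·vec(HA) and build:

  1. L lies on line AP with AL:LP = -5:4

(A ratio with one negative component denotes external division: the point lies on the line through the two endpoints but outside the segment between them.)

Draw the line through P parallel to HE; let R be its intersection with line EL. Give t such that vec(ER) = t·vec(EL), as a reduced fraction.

t = 3/7

Work in coordinates with H = (0, 0), P = (1, 0), A = (0, 1), E = (2, -3).
1. L lies on line AP with AL:LP = -5:4 ⇒ L = (5, -4)
through P parallel to HE: direction (2, -3); meets EL at R = (23/7, -24/7)
R = E + t·(L−E) with t = 3/7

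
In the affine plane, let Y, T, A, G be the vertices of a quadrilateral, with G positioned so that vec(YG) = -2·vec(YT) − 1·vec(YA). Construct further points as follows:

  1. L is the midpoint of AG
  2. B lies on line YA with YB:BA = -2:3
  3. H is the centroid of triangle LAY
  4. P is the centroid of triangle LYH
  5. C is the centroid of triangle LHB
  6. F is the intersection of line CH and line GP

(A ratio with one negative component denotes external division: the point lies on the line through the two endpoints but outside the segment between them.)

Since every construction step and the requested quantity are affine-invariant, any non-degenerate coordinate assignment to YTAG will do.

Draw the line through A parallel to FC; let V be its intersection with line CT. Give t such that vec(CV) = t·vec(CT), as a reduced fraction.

t = 2/11

Choose coordinates Y = (0, 0), T = (1, 0), A = (0, 1), G = (-2, -1).
1. L is the midpoint of AG ⇒ L = (-1, 0)
2. B lies on line YA with YB:BA = -2:3 ⇒ B = (0, -2)
3. H is the centroid of triangle LAY ⇒ H = (-1/3, 1/3)
4. P is the centroid of triangle LYH ⇒ P = (-4/9, 1/9)
5. C is the centroid of triangle LHB ⇒ C = (-4/9, -5/9)
6. F is the intersection of line CH and line GP ⇒ F = (-6/17, 3/17)
through A parallel to FC: direction (-14/153, -112/153); meets CT at V = (-2/11, -5/11)
V = C + t·(T−C) with t = 2/11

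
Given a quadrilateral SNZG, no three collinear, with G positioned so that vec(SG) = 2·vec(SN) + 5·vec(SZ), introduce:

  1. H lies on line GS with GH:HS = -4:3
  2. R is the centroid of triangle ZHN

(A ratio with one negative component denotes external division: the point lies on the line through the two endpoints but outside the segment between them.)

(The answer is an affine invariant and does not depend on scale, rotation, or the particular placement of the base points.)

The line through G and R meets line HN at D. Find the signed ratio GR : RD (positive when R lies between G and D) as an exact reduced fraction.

GR:RD = 19/11

Choose coordinates S = (0, 0), N = (1, 0), Z = (0, 1), G = (2, 5).
1. H lies on line GS with GH:HS = -4:3 ⇒ H = (-6, -15)
2. R is the centroid of triangle ZHN ⇒ R = (-5/3, -14/3)
line GR meets HN at D = (-72/19, -195/19)
R = G + t·(D−G) with t = 19/30, so GR:RD = 19/30:11/30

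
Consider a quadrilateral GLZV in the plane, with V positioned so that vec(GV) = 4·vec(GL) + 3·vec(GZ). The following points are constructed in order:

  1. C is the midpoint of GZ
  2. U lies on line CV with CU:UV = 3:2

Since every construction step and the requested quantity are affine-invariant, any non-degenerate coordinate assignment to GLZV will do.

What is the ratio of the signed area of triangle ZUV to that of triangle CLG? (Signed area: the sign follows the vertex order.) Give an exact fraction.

[ZUV]:[CLG] = -8/5

Set G = (0, 0), L = (1, 0), Z = (0, 1), V = (4, 3); any affine frame gives the same invariant.
1. C is the midpoint of GZ ⇒ C = (0, 1/2)
2. U lies on line CV with CU:UV = 3:2 ⇒ U = (12/5, 2)
2·[ZUV] = 4/5, 2·[CLG] = -1/2
[ZUV]:[CLG] = 4/5:-1/2 = -8/5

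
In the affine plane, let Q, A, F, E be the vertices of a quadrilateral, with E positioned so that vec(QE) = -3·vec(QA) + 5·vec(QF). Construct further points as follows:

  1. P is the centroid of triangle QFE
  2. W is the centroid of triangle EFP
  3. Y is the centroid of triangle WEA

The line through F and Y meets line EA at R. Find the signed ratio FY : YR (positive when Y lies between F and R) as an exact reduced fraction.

Assign Q = (0, 0), A = (1, 0), F = (0, 1), E = (-3, 5) — the answer is frame-independent, so this choice is without loss of generality.
1. P is the centroid of triangle QFE ⇒ P = (-1, 2)
2. W is the centroid of triangle EFP ⇒ W = (-4/3, 8/3)
3. Y is the centroid of triangle WEA ⇒ Y = (-10/9, 23/9)
line FY meets EA at R = (-5/3, 10/3)
Y = F + t·(R−F) with t = 2/3, so FY:YR = 2/3:1/3

FY:YR = 2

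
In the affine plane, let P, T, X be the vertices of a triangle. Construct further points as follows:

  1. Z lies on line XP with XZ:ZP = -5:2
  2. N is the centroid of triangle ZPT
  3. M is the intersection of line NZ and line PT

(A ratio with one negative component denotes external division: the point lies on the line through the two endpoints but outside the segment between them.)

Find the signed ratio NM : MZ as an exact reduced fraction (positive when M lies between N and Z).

Choose coordinates P = (0, 0), T = (1, 0), X = (0, 1).
1. Z lies on line XP with XZ:ZP = -5:2 ⇒ Z = (0, -2/3)
2. N is the centroid of triangle ZPT ⇒ N = (1/3, -2/9)
3. M is the intersection of line NZ and line PT ⇒ M = (1/2, 0)
M = N + t·(Z−N) with t = -1/2, so NM:MZ = t:(1−t) = -1/2:3/2

NM:MZ = -1/3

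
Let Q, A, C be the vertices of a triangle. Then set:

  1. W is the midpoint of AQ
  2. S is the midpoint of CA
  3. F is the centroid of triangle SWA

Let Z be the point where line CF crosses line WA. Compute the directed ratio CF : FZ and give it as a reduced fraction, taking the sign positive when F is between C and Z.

CF:FZ = 5

Assign Q = (0, 0), A = (1, 0), C = (0, 1) — the answer is frame-independent, so this choice is without loss of generality.
1. W is the midpoint of AQ ⇒ W = (1/2, 0)
2. S is the midpoint of CA ⇒ S = (1/2, 1/2)
3. F is the centroid of triangle SWA ⇒ F = (2/3, 1/6)
line CF meets WA at Z = (4/5, 0)
F = C + t·(Z−C) with t = 5/6, so CF:FZ = 5/6:1/6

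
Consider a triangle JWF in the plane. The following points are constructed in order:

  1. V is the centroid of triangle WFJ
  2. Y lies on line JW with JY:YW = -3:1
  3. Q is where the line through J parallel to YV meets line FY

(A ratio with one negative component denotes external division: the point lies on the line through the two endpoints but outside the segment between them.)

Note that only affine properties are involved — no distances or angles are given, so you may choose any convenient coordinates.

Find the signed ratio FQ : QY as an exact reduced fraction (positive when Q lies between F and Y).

Assign J = (0, 0), W = (1, 0), F = (0, 1) — the answer is frame-independent, so this choice is without loss of generality.
1. V is the centroid of triangle WFJ ⇒ V = (1/3, 1/3)
2. Y lies on line JW with JY:YW = -3:1 ⇒ Y = (3/2, 0)
3. Q is where the line through J parallel to YV meets line FY ⇒ Q = (21/8, -3/4)
Q = F + t·(Y−F) with t = 7/4, so FQ:QY = t:(1−t) = 7/4:-3/4

FQ:QY = -7/3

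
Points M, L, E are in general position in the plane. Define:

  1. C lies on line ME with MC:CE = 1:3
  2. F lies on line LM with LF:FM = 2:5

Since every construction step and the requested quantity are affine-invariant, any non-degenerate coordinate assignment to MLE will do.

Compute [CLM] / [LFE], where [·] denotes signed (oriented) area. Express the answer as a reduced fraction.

[CLM]:[LFE] = 7/8

Choose coordinates M = (0, 0), L = (1, 0), E = (0, 1).
1. C lies on line ME with MC:CE = 1:3 ⇒ C = (0, 1/4)
2. F lies on line LM with LF:FM = 2:5 ⇒ F = (5/7, 0)
2·[CLM] = -1/4, 2·[LFE] = -2/7
[CLM]:[LFE] = -1/4:-2/7 = 7/8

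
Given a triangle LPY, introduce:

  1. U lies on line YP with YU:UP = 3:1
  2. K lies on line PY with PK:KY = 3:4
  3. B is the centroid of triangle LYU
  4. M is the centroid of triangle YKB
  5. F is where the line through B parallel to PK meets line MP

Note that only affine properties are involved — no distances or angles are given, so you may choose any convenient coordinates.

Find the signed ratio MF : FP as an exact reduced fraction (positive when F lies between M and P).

MF:FP = -2/3

Work in coordinates with L = (0, 0), P = (1, 0), Y = (0, 1).
1. U lies on line YP with YU:UP = 3:1 ⇒ U = (3/4, 1/4)
2. K lies on line PY with PK:KY = 3:4 ⇒ K = (4/7, 3/7)
3. B is the centroid of triangle LYU ⇒ B = (1/4, 5/12)
4. M is the centroid of triangle YKB ⇒ M = (23/84, 155/252)
5. F is where the line through B parallel to PK meets line MP ⇒ F = (-33/28, 155/84)
F = M + t·(P−M) with t = -2, so MF:FP = t:(1−t) = -2:3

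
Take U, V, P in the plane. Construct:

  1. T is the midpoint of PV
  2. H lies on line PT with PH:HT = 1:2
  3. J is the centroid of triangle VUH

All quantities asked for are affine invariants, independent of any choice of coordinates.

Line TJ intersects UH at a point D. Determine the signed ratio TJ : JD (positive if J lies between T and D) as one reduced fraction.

TJ:JD = 1/5

Set U = (0, 0), V = (1, 0), P = (0, 1); any affine frame gives the same invariant.
1. T is the midpoint of PV ⇒ T = (1/2, 1/2)
2. H lies on line PT with PH:HT = 1:2 ⇒ H = (1/6, 5/6)
3. J is the centroid of triangle VUH ⇒ J = (7/18, 5/18)
line TJ meets UH at D = (-1/6, -5/6)
J = T + t·(D−T) with t = 1/6, so TJ:JD = 1/6:5/6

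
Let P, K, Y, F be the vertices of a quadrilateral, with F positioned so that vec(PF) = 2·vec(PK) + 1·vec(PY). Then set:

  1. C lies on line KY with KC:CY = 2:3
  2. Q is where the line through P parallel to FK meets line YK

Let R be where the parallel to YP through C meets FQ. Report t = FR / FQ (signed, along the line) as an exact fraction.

Work in coordinates with P = (0, 0), K = (1, 0), Y = (0, 1), F = (2, 1).
1. C lies on line KY with KC:CY = 2:3 ⇒ C = (3/5, 2/5)
2. Q is where the line through P parallel to FK meets line YK ⇒ Q = (1/2, 1/2)
through C parallel to YP: direction (0, -1); meets FQ at R = (3/5, 8/15)
R = F + t·(Q−F) with t = 14/15

t = 14/15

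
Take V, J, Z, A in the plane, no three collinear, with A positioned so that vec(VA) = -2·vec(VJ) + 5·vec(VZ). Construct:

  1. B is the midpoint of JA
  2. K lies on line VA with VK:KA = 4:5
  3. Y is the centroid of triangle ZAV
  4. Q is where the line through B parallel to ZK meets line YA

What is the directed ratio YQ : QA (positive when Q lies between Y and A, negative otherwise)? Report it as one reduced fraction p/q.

Assign V = (0, 0), J = (1, 0), Z = (0, 1), A = (-2, 5) — the answer is frame-independent, so this choice is without loss of generality.
1. B is the midpoint of JA ⇒ B = (-1/2, 5/2)
2. K lies on line VA with VK:KA = 4:5 ⇒ K = (-8/9, 20/9)
3. Y is the centroid of triangle ZAV ⇒ Y = (-2/3, 2)
4. Q is where the line through B parallel to ZK meets line YA ⇒ Q = (-3/2, 31/8)
Q = Y + t·(A−Y) with t = 5/8, so YQ:QA = t:(1−t) = 5/8:3/8

YQ:QA = 5/3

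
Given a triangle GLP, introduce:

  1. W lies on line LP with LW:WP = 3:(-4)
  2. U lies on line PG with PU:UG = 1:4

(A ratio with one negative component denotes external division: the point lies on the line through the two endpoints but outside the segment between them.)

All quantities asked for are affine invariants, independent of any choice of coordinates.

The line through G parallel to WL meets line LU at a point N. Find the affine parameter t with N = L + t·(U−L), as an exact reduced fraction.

Work in coordinates with G = (0, 0), L = (1, 0), P = (0, 1).
1. W lies on line LP with LW:WP = 3:(-4) ⇒ W = (4, -3)
2. U lies on line PG with PU:UG = 1:4 ⇒ U = (0, 4/5)
through G parallel to WL: direction (-3, 3); meets LU at N = (-4, 4)
N = L + t·(U−L) with t = 5

t = 5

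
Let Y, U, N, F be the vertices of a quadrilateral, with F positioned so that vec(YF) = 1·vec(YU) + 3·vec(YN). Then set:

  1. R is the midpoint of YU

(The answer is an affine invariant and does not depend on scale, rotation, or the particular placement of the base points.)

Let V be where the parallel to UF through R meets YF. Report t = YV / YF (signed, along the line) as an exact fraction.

t = 1/2

Choose coordinates Y = (0, 0), U = (1, 0), N = (0, 1), F = (1, 3).
1. R is the midpoint of YU ⇒ R = (1/2, 0)
through R parallel to UF: direction (0, 3); meets YF at V = (1/2, 3/2)
V = Y + t·(F−Y) with t = 1/2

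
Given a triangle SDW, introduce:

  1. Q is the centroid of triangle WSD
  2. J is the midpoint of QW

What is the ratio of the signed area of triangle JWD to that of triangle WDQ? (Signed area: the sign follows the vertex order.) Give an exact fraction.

Work in coordinates with S = (0, 0), D = (1, 0), W = (0, 1).
1. Q is the centroid of triangle WSD ⇒ Q = (1/3, 1/3)
2. J is the midpoint of QW ⇒ J = (1/6, 2/3)
2·[JWD] = -1/6, 2·[WDQ] = -1/3
[JWD]:[WDQ] = -1/6:-1/3 = 1/2

[JWD]:[WDQ] = 1/2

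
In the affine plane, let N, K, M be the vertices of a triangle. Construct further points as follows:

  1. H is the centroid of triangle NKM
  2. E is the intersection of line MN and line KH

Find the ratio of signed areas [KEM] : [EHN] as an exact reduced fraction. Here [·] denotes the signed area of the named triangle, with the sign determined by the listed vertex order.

[KEM]:[EHN] = 3

Set N = (0, 0), K = (1, 0), M = (0, 1); any affine frame gives the same invariant.
1. H is the centroid of triangle NKM ⇒ H = (1/3, 1/3)
2. E is the intersection of line MN and line KH ⇒ E = (0, 1/2)
2·[KEM] = -1/2, 2·[EHN] = -1/6
[KEM]:[EHN] = -1/2:-1/6 = 3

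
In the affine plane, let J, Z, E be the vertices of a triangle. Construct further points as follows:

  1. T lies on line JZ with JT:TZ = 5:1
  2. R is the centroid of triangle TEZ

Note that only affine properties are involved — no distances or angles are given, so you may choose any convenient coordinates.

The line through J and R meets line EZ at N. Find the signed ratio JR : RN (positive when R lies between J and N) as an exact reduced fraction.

JR:RN = 17

Set J = (0, 0), Z = (1, 0), E = (0, 1); any affine frame gives the same invariant.
1. T lies on line JZ with JT:TZ = 5:1 ⇒ T = (5/6, 0)
2. R is the centroid of triangle TEZ ⇒ R = (11/18, 1/3)
line JR meets EZ at N = (11/17, 6/17)
R = J + t·(N−J) with t = 17/18, so JR:RN = 17/18:1/18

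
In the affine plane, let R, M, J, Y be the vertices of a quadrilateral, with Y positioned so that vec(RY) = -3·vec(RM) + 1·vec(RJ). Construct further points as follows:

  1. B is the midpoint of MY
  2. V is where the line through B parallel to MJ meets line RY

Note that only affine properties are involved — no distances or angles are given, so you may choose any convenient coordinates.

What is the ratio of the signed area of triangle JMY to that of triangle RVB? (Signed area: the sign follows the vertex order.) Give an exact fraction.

[JMY]:[RVB] = 24

Assign R = (0, 0), M = (1, 0), J = (0, 1), Y = (-3, 1) — the answer is frame-independent, so this choice is without loss of generality.
1. B is the midpoint of MY ⇒ B = (-1, 1/2)
2. V is where the line through B parallel to MJ meets line RY ⇒ V = (-3/4, 1/4)
2·[JMY] = -3, 2·[RVB] = -1/8
[JMY]:[RVB] = -3:-1/8 = 24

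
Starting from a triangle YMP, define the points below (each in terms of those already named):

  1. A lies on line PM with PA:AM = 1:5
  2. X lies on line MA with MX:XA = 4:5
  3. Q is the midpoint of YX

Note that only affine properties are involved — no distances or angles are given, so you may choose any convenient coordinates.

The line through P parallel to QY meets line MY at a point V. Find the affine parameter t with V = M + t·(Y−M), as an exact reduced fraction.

t = 27/10

Assign Y = (0, 0), M = (1, 0), P = (0, 1) — the answer is frame-independent, so this choice is without loss of generality.
1. A lies on line PM with PA:AM = 1:5 ⇒ A = (1/6, 5/6)
2. X lies on line MA with MX:XA = 4:5 ⇒ X = (17/27, 10/27)
3. Q is the midpoint of YX ⇒ Q = (17/54, 5/27)
through P parallel to QY: direction (-17/54, -5/27); meets MY at V = (-17/10, 0)
V = M + t·(Y−M) with t = 27/10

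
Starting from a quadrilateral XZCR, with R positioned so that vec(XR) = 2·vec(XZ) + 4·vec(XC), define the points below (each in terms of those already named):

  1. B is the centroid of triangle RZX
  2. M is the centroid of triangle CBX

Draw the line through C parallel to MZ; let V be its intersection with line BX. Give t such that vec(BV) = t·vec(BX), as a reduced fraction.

Assign X = (0, 0), Z = (1, 0), C = (0, 1), R = (2, 4) — the answer is frame-independent, so this choice is without loss of generality.
1. B is the centroid of triangle RZX ⇒ B = (1, 4/3)
2. M is the centroid of triangle CBX ⇒ M = (1/3, 7/9)
through C parallel to MZ: direction (2/3, -7/9); meets BX at V = (2/5, 8/15)
V = B + t·(X−B) with t = 3/5

t = 3/5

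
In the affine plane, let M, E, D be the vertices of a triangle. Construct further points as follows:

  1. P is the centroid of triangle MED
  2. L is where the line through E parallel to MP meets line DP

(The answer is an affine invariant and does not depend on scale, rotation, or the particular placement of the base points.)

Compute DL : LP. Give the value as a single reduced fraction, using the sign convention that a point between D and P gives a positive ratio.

DL:LP = -2

Choose coordinates M = (0, 0), E = (1, 0), D = (0, 1).
1. P is the centroid of triangle MED ⇒ P = (1/3, 1/3)
2. L is where the line through E parallel to MP meets line DP ⇒ L = (2/3, -1/3)
L = D + t·(P−D) with t = 2, so DL:LP = t:(1−t) = 2:-1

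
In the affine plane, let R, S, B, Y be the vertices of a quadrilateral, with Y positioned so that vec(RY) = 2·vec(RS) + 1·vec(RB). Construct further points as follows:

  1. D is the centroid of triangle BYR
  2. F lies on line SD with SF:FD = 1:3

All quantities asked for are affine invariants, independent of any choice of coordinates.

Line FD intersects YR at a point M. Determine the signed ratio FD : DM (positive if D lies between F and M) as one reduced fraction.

Choose coordinates R = (0, 0), S = (1, 0), B = (0, 1), Y = (2, 1).
1. D is the centroid of triangle BYR ⇒ D = (2/3, 2/3)
2. F lies on line SD with SF:FD = 1:3 ⇒ F = (11/12, 1/6)
line FD meets YR at M = (4/5, 2/5)
D = F + t·(M−F) with t = 15/7, so FD:DM = 15/7:-8/7

FD:DM = -15/8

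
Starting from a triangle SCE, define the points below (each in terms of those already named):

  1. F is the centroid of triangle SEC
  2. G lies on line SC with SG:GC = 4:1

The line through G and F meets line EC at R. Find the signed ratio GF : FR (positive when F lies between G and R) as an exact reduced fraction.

Choose coordinates S = (0, 0), C = (1, 0), E = (0, 1).
1. F is the centroid of triangle SEC ⇒ F = (1/3, 1/3)
2. G lies on line SC with SG:GC = 4:1 ⇒ G = (4/5, 0)
line GF meets EC at R = (3/2, -1/2)
F = G + t·(R−G) with t = -2/3, so GF:FR = -2/3:5/3

GF:FR = -2/5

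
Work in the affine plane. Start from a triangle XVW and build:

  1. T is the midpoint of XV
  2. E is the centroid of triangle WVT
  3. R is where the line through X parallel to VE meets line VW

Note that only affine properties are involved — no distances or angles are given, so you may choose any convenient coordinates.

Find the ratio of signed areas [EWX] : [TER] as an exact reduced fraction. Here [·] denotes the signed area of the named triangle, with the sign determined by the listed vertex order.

Assign X = (0, 0), V = (1, 0), W = (0, 1) — the answer is frame-independent, so this choice is without loss of generality.
1. T is the midpoint of XV ⇒ T = (1/2, 0)
2. E is the centroid of triangle WVT ⇒ E = (1/2, 1/3)
3. R is where the line through X parallel to VE meets line VW ⇒ R = (3, -2)
2·[EWX] = 1/2, 2·[TER] = -5/6
[EWX]:[TER] = 1/2:-5/6 = -3/5

[EWX]:[TER] = -3/5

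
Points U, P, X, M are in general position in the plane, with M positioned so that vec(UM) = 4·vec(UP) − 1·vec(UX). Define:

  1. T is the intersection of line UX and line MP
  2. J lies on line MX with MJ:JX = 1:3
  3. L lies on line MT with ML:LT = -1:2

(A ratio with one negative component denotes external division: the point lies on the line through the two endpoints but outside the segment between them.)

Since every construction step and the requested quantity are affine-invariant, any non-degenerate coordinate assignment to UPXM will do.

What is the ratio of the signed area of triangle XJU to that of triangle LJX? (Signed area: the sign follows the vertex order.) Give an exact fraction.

Set U = (0, 0), P = (1, 0), X = (0, 1), M = (4, -1); any affine frame gives the same invariant.
1. T is the intersection of line UX and line MP ⇒ T = (0, 1/3)
2. J lies on line MX with MJ:JX = 1:3 ⇒ J = (3, -1/2)
3. L lies on line MT with ML:LT = -1:2 ⇒ L = (8, -7/3)
2·[XJU] = -3, 2·[LJX] = -2
[XJU]:[LJX] = -3:-2 = 3/2

[XJU]:[LJX] = 3/2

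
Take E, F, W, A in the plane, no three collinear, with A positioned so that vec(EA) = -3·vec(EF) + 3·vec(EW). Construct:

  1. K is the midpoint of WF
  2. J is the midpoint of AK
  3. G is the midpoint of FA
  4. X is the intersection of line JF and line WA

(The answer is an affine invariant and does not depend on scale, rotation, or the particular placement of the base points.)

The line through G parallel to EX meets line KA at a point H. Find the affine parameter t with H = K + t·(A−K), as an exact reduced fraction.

Work in coordinates with E = (0, 0), F = (1, 0), W = (0, 1), A = (-3, 3).
1. K is the midpoint of WF ⇒ K = (1/2, 1/2)
2. J is the midpoint of AK ⇒ J = (-5/4, 7/4)
3. G is the midpoint of FA ⇒ G = (-1, 3/2)
4. X is the intersection of line JF and line WA ⇒ X = (-2, 7/3)
through G parallel to EX: direction (-2, 7/3); meets KA at H = (-22/19, 32/19)
H = K + t·(A−K) with t = 9/19

t = 9/19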